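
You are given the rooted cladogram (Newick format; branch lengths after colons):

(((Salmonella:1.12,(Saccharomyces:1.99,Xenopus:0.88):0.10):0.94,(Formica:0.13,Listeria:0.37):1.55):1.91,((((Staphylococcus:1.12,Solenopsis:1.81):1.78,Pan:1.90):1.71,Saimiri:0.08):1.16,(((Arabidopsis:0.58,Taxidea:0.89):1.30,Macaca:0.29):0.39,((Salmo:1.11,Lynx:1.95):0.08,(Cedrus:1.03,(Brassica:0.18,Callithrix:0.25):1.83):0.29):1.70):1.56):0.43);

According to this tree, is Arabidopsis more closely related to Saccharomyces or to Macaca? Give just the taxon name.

Macaca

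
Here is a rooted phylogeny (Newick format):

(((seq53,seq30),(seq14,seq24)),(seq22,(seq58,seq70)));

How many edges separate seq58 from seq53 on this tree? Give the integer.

6

The MRCA of seq58 and seq53 is the root of the tree.
From seq58 up to that node: 3 branches. From seq53 up to the same node: 3 branches. Total: 3 + 3 = 6.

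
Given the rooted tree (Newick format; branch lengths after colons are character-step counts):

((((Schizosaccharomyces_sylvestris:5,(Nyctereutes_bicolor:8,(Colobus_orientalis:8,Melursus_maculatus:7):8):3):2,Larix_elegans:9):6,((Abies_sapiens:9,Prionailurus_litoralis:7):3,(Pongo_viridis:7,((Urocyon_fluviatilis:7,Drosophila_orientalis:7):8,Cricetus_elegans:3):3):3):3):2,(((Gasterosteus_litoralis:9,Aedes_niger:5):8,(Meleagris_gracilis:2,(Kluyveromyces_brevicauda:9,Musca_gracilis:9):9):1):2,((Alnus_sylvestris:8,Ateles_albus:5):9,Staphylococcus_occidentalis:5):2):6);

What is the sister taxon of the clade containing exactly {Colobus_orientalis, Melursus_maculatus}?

The clade containing exactly {Colobus_orientalis, Melursus_maculatus} attaches to the tree at the node subtending (Nyctereutes_bicolor,(Colobus_orientalis,Melursus_maculatus)).
The other lineage descending from that same node — the sister group — is the single tip Nyctereutes_bicolor.

Nyctereutes_bicolor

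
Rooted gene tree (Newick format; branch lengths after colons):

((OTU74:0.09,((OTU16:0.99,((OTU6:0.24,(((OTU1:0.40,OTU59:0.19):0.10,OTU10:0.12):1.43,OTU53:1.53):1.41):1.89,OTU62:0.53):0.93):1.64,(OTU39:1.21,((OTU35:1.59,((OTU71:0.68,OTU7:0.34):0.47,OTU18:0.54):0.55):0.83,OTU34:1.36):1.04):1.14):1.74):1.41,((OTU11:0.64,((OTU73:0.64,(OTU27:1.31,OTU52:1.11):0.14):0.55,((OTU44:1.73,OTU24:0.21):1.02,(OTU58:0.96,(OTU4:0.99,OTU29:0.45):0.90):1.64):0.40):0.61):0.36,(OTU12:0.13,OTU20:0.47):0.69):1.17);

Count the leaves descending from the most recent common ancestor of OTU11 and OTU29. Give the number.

The MRCA of OTU11 and OTU29 is the node subtending (OTU11,((OTU73,(OTU27,OTU52)),((OTU44,OTU24),(OTU58,(OTU4,OTU29))))).
That clade contains 9 terminal taxa: OTU11, OTU24, OTU27, OTU29, OTU4, OTU44, OTU52, OTU58, OTU73.

9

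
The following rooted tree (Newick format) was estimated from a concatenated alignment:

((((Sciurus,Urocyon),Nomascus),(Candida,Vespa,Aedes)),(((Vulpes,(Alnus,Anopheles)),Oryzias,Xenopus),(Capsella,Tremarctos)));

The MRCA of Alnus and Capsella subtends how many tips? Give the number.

7

The MRCA of Alnus and Capsella is the node subtending (((Vulpes,(Alnus,Anopheles)),Oryzias,Xenopus),(Capsella,Tremarctos)).
That clade contains 7 terminal taxa: Alnus, Anopheles, Capsella, Oryzias, Tremarctos, Vulpes, Xenopus.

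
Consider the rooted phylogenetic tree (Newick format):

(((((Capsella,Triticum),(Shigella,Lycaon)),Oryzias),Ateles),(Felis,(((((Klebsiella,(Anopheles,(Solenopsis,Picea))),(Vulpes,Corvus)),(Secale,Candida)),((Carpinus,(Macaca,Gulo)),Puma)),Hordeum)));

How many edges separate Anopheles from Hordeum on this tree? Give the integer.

7

The MRCA of Anopheles and Hordeum is the node subtending (((((Klebsiella,(Anopheles,(Solenopsis,Picea))),(Vulpes,Corvus)),(Secale,Candida)),((Carpinus,(Macaca,Gulo)),Puma)),Hordeum).
From Anopheles up to that node: 6 branches. From Hordeum up to the same node: 1 branch. Total: 6 + 1 = 7.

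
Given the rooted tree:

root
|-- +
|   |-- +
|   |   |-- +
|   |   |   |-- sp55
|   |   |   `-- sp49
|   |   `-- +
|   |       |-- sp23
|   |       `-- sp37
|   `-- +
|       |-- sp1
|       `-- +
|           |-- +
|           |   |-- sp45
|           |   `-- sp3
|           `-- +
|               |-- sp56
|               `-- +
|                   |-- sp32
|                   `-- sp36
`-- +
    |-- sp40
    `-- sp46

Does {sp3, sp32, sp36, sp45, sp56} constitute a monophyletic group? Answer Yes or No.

The most recent common ancestor of these taxa subtends ((sp45,sp3),(sp56,(sp32,sp36))).
That clade has exactly 5 tips — every listed taxon and nothing else — so the group is monophyletic.

Yes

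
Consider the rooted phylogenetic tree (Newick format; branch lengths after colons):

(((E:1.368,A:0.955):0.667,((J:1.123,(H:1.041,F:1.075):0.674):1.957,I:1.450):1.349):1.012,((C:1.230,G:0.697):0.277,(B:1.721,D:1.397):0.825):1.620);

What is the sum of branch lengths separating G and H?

The path runs G → … → MRCA → … → H; the MRCA is the root of the tree.
Branch lengths along that path: 0.697 + 0.277 + 1.620 + 1.012 + 1.349 + 1.957 + 0.674 + 1.041 = 8.627.

8.627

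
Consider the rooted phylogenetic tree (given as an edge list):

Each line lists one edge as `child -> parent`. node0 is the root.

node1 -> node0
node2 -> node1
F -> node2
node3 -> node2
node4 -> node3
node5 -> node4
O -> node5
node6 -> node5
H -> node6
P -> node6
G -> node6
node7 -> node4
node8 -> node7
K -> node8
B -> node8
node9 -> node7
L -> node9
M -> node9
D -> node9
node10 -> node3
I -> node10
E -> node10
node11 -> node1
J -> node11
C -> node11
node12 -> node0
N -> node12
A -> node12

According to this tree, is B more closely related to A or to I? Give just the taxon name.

The MRCA of B and I subtends (((O,(H,P,G)),((K,B),(L,M,D))),(I,E)) (11 taxa).
The MRCA of B and A is the root, subtending the entire tree (16 taxa).
The first is nested inside the second, so B shares a more recent common ancestor with I.

I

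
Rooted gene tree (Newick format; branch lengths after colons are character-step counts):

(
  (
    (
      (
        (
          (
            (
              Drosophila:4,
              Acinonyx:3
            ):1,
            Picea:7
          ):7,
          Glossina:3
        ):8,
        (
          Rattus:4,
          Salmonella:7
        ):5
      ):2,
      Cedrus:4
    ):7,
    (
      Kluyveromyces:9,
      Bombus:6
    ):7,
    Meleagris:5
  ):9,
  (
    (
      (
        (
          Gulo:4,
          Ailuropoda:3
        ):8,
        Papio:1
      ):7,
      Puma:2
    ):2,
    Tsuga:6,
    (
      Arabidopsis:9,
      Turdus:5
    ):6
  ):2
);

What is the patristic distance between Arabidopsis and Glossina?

The path runs Arabidopsis → … → MRCA → … → Glossina; the MRCA is the root of the tree.
Branch lengths along that path: 9 + 6 + 2 + 9 + 7 + 2 + 8 + 3 = 46.

46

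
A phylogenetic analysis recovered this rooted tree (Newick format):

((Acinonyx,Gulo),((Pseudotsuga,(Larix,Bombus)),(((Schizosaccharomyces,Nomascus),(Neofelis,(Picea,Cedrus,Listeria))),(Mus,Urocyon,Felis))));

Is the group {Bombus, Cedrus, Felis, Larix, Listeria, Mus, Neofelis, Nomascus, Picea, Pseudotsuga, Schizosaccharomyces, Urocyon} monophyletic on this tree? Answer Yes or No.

Yes

The most recent common ancestor of these taxa subtends ((Pseudotsuga,(Larix,Bombus)),(((Schizosaccharomyces,Nomascus),(Neofelis,(Picea,Cedrus,Listeria))),(Mus,Urocyon,Felis))).
That clade has exactly 12 tips — every listed taxon and nothing else — so the group is monophyletic.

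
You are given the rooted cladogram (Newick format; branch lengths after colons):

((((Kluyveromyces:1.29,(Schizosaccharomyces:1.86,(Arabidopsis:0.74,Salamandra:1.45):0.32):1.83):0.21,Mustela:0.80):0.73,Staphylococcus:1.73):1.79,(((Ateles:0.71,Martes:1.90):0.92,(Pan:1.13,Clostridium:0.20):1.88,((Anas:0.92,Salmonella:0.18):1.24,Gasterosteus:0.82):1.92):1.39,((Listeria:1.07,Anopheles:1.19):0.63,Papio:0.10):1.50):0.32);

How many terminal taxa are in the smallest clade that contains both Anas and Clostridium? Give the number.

7

The MRCA of Anas and Clostridium is the node subtending ((Ateles,Martes),(Pan,Clostridium),((Anas,Salmonella),Gasterosteus)).
That clade contains 7 terminal taxa: Anas, Ateles, Clostridium, Gasterosteus, Martes, Pan, Salmonella.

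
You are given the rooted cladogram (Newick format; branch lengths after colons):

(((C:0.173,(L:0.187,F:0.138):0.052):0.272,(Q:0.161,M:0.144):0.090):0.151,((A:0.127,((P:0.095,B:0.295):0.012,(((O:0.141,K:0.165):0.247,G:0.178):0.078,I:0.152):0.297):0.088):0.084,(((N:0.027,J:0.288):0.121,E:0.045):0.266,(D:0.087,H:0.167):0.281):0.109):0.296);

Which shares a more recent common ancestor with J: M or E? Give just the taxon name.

The MRCA of J and E subtends ((N,J),E) (3 taxa).
The MRCA of J and M is the root, subtending the entire tree (17 taxa).
The first is nested inside the second, so J shares a more recent common ancestor with E.

E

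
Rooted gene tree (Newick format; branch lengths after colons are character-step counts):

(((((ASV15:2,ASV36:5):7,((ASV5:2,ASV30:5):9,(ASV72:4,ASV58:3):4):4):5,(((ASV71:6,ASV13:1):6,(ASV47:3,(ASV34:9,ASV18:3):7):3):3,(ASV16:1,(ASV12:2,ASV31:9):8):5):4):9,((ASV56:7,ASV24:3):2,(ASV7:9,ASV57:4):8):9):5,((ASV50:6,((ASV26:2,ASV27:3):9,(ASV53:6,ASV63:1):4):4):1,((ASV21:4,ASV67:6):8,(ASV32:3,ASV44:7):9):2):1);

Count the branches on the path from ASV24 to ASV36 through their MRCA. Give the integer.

The MRCA of ASV24 and ASV36 is the node subtending ((((ASV15,ASV36),((ASV5,ASV30),(ASV72,ASV58))),(((ASV71,ASV13),(ASV47,(ASV34,ASV18))),(ASV16,(ASV12,ASV31)))),((ASV56,ASV24),(ASV7,ASV57))).
From ASV24 up to that node: 3 branches. From ASV36 up to the same node: 4 branches. Total: 3 + 4 = 7.

7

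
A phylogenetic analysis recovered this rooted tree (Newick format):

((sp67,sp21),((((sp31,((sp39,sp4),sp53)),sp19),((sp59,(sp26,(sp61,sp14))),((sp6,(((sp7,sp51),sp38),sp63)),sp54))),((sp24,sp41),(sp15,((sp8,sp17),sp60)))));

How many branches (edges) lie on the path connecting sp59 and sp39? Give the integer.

8

The MRCA of sp59 and sp39 is the node subtending (((sp31,((sp39,sp4),sp53)),sp19),((sp59,(sp26,(sp61,sp14))),((sp6,(((sp7,sp51),sp38),sp63)),sp54))).
From sp59 up to that node: 3 branches. From sp39 up to the same node: 5 branches. Total: 3 + 5 = 8.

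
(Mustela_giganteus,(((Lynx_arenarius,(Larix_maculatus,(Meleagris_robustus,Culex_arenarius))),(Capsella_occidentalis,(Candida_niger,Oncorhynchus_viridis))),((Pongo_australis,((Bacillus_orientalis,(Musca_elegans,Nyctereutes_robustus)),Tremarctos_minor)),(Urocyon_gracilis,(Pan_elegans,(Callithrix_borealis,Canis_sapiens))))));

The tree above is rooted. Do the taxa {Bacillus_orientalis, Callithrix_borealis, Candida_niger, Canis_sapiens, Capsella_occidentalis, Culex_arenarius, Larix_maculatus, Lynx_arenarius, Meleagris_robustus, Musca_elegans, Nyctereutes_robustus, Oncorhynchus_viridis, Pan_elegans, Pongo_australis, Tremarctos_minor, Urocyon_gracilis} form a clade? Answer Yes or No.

Yes

The most recent common ancestor of these taxa subtends (((Lynx_arenarius,(Larix_maculatus,(Meleagris_robustus,Culex_arenarius))),(Capsella_occidentalis,(Candida_niger,Oncorhynchus_viridis))),((Pongo_australis,((Bacillus_orientalis,(Musca_elegans,Nyctereutes_robustus)),Tremarctos_minor)),(Urocyon_gracilis,(Pan_elegans,(Callithrix_borealis,Canis_sapiens))))).
That clade has exactly 16 tips — every listed taxon and nothing else — so the group is monophyletic.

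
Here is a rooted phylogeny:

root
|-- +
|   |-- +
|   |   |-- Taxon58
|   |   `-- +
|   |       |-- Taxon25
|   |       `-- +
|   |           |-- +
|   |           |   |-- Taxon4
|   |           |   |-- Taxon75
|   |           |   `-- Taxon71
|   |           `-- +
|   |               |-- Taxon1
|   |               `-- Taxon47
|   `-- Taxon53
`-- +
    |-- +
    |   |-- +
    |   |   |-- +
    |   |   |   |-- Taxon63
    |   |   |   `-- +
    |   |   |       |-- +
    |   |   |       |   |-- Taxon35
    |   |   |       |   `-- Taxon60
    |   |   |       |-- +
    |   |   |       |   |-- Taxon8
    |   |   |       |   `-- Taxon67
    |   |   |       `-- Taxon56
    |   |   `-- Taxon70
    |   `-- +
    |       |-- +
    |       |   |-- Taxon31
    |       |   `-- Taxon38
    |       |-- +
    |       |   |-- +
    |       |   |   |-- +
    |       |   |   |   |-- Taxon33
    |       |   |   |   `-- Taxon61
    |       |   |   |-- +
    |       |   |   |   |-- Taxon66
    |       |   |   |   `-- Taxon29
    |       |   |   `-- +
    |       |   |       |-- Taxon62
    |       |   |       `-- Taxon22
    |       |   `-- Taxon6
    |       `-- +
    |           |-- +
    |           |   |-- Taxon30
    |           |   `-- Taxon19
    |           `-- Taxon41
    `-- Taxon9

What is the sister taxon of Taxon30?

Taxon30 attaches to the tree at the node subtending (Taxon30,Taxon19).
The other lineage descending from that same node — the sister group — is the single tip Taxon19.

Taxon19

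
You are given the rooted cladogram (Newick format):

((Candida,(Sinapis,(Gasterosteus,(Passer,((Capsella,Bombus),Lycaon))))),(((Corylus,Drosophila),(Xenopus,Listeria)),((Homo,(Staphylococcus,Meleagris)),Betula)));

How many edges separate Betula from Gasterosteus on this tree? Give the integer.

7

The MRCA of Betula and Gasterosteus is the root of the tree.
From Betula up to that node: 3 branches. From Gasterosteus up to the same node: 4 branches. Total: 3 + 4 = 7.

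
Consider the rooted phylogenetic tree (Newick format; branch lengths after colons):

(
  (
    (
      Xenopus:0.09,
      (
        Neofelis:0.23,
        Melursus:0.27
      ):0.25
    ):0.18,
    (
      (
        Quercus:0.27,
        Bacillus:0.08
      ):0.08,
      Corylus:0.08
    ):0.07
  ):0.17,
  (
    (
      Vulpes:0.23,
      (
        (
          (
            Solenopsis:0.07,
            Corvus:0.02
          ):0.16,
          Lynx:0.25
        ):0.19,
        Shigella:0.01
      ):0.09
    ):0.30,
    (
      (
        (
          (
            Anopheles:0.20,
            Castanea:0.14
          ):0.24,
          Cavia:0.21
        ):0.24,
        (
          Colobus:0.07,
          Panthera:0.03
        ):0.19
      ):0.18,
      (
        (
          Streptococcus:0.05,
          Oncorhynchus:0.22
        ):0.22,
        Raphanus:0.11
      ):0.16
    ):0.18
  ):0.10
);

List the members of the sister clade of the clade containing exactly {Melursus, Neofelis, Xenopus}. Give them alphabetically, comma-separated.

The clade containing exactly {Melursus, Neofelis, Xenopus} attaches to the tree at the node subtending ((Xenopus,(Neofelis,Melursus)),((Quercus,Bacillus),Corylus)).
The other lineage descending from that same node — the sister group — is ((Quercus,Bacillus),Corylus); its 3 tips in alphabetical order are the answer.

Bacillus, Corylus, Quercus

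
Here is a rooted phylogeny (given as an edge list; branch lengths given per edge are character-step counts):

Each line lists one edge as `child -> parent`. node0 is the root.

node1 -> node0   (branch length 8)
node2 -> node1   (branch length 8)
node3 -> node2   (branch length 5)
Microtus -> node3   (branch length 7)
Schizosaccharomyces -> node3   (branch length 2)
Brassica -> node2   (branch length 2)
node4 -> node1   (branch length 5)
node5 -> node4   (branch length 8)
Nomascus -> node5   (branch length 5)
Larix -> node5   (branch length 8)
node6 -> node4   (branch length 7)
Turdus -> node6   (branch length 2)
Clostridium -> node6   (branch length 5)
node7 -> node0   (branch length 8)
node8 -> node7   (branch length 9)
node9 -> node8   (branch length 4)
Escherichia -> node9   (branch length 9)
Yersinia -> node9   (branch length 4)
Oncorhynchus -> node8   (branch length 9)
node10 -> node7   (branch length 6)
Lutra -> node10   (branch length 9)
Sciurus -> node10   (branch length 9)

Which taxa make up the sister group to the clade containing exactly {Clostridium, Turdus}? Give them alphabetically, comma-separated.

The clade containing exactly {Clostridium, Turdus} attaches to the tree at the node subtending ((Nomascus,Larix),(Turdus,Clostridium)).
The other lineage descending from that same node — the sister group — is (Nomascus,Larix); its 2 tips in alphabetical order are the answer.

Larix, Nomascus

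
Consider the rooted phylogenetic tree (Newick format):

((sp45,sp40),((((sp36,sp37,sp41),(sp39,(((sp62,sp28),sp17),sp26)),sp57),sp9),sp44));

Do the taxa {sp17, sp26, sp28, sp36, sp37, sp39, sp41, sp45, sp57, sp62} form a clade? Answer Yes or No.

No

The MRCA of the listed taxa is the root, so the smallest clade containing them is the whole tree.
That clade also contains sp40, sp44, sp9, which are not in the proposed group, so the group is not monophyletic.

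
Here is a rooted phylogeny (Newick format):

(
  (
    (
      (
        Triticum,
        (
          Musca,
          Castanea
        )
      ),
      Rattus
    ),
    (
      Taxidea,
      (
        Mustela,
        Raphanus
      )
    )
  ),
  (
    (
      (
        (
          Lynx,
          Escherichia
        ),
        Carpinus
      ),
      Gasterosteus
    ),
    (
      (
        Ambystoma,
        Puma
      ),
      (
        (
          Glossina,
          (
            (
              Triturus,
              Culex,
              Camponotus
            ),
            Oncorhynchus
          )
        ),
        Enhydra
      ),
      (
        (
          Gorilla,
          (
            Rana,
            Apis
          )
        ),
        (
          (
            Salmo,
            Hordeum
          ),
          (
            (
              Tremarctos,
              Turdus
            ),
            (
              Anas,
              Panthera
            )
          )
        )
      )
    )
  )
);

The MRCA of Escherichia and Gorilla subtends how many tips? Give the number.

The MRCA of Escherichia and Gorilla is the node subtending ((((Lynx,Escherichia),Carpinus),Gasterosteus),((Ambystoma,Puma),((Glossina,((Triturus,Culex,Camponotus),Oncorhynchus)),Enhydra),((Gorilla,(Rana,Apis)),((Salmo,Hordeum),((Tremarctos,Turdus),(Anas,Panthera)))))).
That clade contains 21 terminal taxa: Ambystoma, Anas, Apis, Camponotus, Carpinus, Culex, Enhydra, Escherichia, Gasterosteus, Glossina, Gorilla, Hordeum, Lynx, Oncorhynchus, Panthera, Puma, Rana, Salmo, Tremarctos, Triturus, Turdus.

21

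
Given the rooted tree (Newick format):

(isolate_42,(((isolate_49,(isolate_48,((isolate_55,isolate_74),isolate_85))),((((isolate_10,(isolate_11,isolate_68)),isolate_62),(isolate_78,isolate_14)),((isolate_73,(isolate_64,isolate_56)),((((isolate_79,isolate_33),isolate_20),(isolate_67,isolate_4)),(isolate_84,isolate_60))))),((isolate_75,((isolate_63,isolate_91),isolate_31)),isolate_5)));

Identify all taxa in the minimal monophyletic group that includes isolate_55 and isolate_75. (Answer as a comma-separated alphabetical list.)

isolate_10, isolate_11, isolate_14, isolate_20, isolate_31, isolate_33, isolate_4, isolate_48, isolate_49, isolate_5, isolate_55, isolate_56, isolate_60, isolate_62, isolate_63, isolate_64, isolate_67, isolate_68, isolate_73, isolate_74, isolate_75, isolate_78, isolate_79, isolate_84, isolate_85, isolate_91

Tracing isolate_55: it sits inside (isolate_55,isolate_74).
Tracing isolate_75: it sits inside (isolate_75,((isolate_63,isolate_91),isolate_31)).
The smallest clade enclosing both is (((isolate_49,(isolate_48,((isolate_55,isolate_74),isolate_85))),((((isolate_10,(isolate_11,isolate_68)),isolate_62),(isolate_78,isolate_14)),((isolate_73,(isolate_64,isolate_56)),((((isolate_79,isolate_33),isolate_20),(isolate_67,isolate_4)),(isolate_84,isolate_60))))),((isolate_75,((isolate_63,isolate_91),isolate_31)),isolate_5)); the answer is its 26 terminal taxa in alphabetical order.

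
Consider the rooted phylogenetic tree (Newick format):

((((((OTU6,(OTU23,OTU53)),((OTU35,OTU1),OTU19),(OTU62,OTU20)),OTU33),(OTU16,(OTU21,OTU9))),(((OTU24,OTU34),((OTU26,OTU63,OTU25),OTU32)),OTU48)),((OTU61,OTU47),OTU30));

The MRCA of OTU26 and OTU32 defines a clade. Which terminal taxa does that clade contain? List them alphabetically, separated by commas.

OTU25, OTU26, OTU32, OTU63

Tracing OTU26: it sits inside (OTU26,OTU63,OTU25).
Tracing OTU32: it sits inside ((OTU26,OTU63,OTU25),OTU32).
The smallest clade enclosing both is ((OTU26,OTU63,OTU25),OTU32); the answer is its 4 terminal taxa in alphabetical order.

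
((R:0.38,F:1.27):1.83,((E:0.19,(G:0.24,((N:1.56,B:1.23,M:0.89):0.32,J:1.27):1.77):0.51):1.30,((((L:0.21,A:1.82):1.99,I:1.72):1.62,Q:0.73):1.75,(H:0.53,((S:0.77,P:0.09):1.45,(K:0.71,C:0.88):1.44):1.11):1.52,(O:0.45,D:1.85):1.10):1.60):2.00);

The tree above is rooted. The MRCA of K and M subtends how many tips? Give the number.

The MRCA of K and M is the node subtending ((E,(G,((N,B,M),J))),((((L,A),I),Q),(H,((S,P),(K,C))),(O,D))).
That clade contains 17 terminal taxa: A, B, C, D, E, G, H, I, J, K, L, M, N, O, P, Q, S.

17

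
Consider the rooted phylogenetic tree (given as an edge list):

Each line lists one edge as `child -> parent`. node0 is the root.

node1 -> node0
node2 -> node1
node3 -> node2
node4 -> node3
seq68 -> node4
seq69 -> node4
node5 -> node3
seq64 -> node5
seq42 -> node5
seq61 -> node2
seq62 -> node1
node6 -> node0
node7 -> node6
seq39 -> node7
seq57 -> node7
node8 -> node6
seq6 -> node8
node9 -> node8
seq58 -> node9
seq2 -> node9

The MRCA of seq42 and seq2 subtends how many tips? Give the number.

11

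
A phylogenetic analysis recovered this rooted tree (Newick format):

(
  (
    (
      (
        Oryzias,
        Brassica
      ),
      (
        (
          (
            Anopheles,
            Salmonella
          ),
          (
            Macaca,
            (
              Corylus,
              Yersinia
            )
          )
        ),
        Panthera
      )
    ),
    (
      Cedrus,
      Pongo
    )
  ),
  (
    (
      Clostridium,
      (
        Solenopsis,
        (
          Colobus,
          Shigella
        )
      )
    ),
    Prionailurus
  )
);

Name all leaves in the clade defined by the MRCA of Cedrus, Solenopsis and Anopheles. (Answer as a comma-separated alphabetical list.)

Tracing Cedrus: it sits inside (Cedrus,Pongo).
Tracing Solenopsis: it sits inside (Solenopsis,(Colobus,Shigella)).
Tracing Anopheles: it sits inside (Anopheles,Salmonella).
The smallest clade enclosing all 3 is the whole tree (their MRCA is the root), so the answer is all 15 tips in alphabetical order.

Anopheles, Brassica, Cedrus, Clostridium, Colobus, Corylus, Macaca, Oryzias, Panthera, Pongo, Prionailurus, Salmonella, Shigella, Solenopsis, Yersinia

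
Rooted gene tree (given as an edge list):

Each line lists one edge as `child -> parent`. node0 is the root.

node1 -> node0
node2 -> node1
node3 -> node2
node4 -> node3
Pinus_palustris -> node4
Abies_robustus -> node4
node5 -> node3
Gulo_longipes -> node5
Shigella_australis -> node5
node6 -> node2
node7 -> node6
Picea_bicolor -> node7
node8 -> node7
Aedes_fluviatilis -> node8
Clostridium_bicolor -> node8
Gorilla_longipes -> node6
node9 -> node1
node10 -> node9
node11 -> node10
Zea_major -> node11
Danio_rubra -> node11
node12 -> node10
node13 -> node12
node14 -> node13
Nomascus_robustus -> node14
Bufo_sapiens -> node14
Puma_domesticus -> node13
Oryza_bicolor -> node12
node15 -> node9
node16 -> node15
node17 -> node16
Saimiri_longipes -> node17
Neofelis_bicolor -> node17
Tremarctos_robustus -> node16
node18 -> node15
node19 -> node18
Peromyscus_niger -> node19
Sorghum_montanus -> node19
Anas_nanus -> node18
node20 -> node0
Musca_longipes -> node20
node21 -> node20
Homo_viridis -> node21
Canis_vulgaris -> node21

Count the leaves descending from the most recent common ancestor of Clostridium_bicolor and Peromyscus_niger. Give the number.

The MRCA of Clostridium_bicolor and Peromyscus_niger is the node subtending ((((Pinus_palustris,Abies_robustus),(Gulo_longipes,Shigella_australis)),((Picea_bicolor,(Aedes_fluviatilis,Clostridium_bicolor)),Gorilla_longipes)),(((Zea_major,Danio_rubra),(((Nomascus_robustus,Bufo_sapiens),Puma_domesticus),Oryza_bicolor)),(((Saimiri_longipes,Neofelis_bicolor),Tremarctos_robustus),((Peromyscus_niger,Sorghum_montanus),Anas_nanus)))).
That clade contains 20 terminal taxa: Abies_robustus, Aedes_fluviatilis, Anas_nanus, Bufo_sapiens, Clostridium_bicolor, Danio_rubra, Gorilla_longipes, Gulo_longipes, Neofelis_bicolor, Nomascus_robustus, Oryza_bicolor, Peromyscus_niger, Picea_bicolor, Pinus_palustris, Puma_domesticus, Saimiri_longipes, Shigella_australis, Sorghum_montanus, Tremarctos_robustus, Zea_major.

20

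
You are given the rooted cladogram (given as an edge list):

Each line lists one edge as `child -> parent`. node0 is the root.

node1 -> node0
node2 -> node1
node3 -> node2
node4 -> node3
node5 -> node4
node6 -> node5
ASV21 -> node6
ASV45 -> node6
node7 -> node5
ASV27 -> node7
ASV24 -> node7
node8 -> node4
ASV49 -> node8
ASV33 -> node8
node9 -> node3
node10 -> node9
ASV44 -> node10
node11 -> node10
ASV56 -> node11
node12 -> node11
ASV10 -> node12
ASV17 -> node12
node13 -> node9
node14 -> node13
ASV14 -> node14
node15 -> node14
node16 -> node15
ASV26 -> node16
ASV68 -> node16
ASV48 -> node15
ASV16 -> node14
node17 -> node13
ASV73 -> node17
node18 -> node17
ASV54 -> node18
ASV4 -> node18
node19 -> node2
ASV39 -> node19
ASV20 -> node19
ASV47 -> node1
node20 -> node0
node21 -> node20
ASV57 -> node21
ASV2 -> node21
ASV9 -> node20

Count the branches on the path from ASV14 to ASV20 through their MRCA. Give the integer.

7

The MRCA of ASV14 and ASV20 is the node subtending (((((ASV21,ASV45),(ASV27,ASV24)),(ASV49,ASV33)),((ASV44,(ASV56,(ASV10,ASV17))),((ASV14,((ASV26,ASV68),ASV48),ASV16),(ASV73,(ASV54,ASV4))))),(ASV39,ASV20)).
From ASV14 up to that node: 5 branches. From ASV20 up to the same node: 2 branches. Total: 5 + 2 = 7.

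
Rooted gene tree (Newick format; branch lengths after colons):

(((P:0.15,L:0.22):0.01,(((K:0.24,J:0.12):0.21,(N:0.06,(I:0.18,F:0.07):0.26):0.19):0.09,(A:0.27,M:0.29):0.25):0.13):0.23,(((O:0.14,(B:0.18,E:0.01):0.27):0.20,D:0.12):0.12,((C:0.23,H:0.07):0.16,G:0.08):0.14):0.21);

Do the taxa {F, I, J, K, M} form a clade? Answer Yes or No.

No

The MRCA of the listed taxa subtends (((K,J),(N,(I,F))),(A,M)).
That clade also contains A, N, which are not in the proposed group, so the group is not monophyletic.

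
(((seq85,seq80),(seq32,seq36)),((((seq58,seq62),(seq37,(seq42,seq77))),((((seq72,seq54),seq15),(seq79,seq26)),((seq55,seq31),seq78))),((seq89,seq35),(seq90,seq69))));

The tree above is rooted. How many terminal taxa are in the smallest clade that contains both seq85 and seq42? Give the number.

The MRCA of seq85 and seq42 is the root, so the clade is the entire tree.
That clade contains 21 terminal taxa: seq15, seq26, seq31, seq32, seq35, seq36, seq37, seq42, seq54, seq55, seq58, seq62, seq69, seq72, seq77, seq78, seq79, seq80, seq85, seq89, seq90.

21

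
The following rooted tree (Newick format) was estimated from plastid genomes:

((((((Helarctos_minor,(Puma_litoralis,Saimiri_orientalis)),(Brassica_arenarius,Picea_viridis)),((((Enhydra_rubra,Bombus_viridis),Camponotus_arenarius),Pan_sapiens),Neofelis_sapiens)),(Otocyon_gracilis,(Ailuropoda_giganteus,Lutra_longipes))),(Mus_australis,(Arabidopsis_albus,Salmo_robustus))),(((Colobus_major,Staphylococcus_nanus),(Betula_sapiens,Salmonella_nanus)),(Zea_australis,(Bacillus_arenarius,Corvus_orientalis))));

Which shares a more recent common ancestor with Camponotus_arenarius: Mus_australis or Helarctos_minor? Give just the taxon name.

The MRCA of Camponotus_arenarius and Helarctos_minor subtends (((Helarctos_minor,(Puma_litoralis,Saimiri_orientalis)),(Brassica_arenarius,Picea_viridis)),((((Enhydra_rubra,Bombus_viridis),Camponotus_arenarius),Pan_sapiens),Neofelis_sapiens)) (10 taxa).
The MRCA of Camponotus_arenarius and Mus_australis subtends (((((Helarctos_minor,(Puma_litoralis,Saimiri_orientalis)),(Brassica_arenarius,Picea_viridis)),((((Enhydra_rubra,Bombus_viridis),Camponotus_arenarius),Pan_sapiens),Neofelis_sapiens)),(Otocyon_gracilis,(Ailuropoda_giganteus,Lutra_longipes))),(Mus_australis,(Arabidopsis_albus,Salmo_robustus))) (16 taxa).
The first is nested inside the second, so Camponotus_arenarius shares a more recent common ancestor with Helarctos_minor.

Helarctos_minor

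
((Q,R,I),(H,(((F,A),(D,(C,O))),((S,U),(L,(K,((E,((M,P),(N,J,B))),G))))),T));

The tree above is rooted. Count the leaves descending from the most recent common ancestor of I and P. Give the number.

The MRCA of I and P is the root, so the clade is the entire tree.
That clade contains 21 terminal taxa: A, B, C, D, E, F, G, H, I, J, K, L, M, N, O, P, Q, R, S, T, U.

21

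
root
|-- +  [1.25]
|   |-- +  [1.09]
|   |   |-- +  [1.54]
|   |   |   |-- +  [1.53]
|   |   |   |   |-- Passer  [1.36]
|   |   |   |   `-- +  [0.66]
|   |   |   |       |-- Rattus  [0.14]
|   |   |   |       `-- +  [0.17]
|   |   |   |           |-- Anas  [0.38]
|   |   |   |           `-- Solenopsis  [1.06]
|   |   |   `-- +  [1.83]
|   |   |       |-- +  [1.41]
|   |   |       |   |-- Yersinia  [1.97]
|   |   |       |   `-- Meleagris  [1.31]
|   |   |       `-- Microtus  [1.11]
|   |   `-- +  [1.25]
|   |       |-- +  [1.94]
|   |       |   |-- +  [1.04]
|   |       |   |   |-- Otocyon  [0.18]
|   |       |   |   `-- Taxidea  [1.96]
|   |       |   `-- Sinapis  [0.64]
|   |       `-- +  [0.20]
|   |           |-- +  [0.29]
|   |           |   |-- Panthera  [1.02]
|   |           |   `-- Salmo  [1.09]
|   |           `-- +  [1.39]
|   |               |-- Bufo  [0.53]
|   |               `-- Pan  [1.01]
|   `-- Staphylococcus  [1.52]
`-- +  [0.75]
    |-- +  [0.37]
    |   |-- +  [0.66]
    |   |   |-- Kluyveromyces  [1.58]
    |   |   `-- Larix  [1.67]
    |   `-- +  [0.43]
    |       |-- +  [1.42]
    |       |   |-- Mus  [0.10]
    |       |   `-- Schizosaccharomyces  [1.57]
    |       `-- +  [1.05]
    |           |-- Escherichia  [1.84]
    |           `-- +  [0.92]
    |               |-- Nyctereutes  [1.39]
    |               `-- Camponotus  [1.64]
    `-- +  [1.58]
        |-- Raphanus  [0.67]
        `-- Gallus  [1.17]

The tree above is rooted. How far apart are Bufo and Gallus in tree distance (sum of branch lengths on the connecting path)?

9.21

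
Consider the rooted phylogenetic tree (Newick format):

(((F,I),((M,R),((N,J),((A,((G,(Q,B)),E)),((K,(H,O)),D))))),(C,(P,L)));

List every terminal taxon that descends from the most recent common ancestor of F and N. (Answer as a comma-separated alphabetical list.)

A, B, D, E, F, G, H, I, J, K, M, N, O, Q, R

Tracing F: it sits inside (F,I).
Tracing N: it sits inside (N,J).
The smallest clade enclosing both is ((F,I),((M,R),((N,J),((A,((G,(Q,B)),E)),((K,(H,O)),D))))); the answer is its 15 terminal taxa in alphabetical order.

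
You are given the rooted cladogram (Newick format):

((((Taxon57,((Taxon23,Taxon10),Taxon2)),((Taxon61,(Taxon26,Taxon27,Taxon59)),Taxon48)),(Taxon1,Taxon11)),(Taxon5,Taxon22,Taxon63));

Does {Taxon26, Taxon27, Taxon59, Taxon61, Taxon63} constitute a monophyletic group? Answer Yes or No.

No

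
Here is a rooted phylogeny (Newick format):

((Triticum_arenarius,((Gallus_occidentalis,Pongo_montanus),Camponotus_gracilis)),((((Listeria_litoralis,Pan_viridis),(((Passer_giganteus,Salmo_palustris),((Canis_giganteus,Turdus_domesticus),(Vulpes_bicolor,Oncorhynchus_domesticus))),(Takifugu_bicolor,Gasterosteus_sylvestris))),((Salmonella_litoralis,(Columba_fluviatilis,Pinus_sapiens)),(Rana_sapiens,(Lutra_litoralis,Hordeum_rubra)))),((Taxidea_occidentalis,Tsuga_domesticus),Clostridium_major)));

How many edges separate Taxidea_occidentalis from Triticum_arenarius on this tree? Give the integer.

6

The MRCA of Taxidea_occidentalis and Triticum_arenarius is the root of the tree.
From Taxidea_occidentalis up to that node: 4 branches. From Triticum_arenarius up to the same node: 2 branches. Total: 4 + 2 = 6.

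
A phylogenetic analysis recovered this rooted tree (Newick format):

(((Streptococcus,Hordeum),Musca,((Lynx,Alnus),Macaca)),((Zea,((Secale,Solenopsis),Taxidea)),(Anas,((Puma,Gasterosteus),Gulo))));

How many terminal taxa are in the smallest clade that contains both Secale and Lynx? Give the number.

The MRCA of Secale and Lynx is the root, so the clade is the entire tree.
That clade contains 14 terminal taxa: Alnus, Anas, Gasterosteus, Gulo, Hordeum, Lynx, Macaca, Musca, Puma, Secale, Solenopsis, Streptococcus, Taxidea, Zea.

14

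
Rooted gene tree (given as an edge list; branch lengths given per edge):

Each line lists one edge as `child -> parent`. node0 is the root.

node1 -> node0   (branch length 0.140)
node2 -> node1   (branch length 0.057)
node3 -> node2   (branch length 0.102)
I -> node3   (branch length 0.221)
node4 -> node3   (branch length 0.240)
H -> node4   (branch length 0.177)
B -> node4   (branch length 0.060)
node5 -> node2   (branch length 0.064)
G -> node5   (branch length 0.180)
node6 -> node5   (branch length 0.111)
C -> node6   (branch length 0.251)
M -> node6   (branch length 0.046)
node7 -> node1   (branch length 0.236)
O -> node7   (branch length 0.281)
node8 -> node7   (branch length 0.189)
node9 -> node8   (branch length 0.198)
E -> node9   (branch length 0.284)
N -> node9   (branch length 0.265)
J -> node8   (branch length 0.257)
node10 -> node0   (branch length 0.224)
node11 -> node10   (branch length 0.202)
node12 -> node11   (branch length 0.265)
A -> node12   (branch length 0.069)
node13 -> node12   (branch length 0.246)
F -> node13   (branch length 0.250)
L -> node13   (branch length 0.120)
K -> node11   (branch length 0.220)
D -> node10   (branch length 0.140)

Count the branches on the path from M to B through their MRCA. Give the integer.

6

The MRCA of M and B is the node subtending ((I,(H,B)),(G,(C,M))).
From M up to that node: 3 branches. From B up to the same node: 3 branches. Total: 3 + 3 = 6.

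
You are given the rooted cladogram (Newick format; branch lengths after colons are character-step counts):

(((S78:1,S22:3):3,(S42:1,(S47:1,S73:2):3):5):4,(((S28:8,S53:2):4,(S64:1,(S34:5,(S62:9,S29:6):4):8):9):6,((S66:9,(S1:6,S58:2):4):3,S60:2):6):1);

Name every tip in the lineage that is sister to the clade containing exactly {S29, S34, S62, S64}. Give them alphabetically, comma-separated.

S28, S53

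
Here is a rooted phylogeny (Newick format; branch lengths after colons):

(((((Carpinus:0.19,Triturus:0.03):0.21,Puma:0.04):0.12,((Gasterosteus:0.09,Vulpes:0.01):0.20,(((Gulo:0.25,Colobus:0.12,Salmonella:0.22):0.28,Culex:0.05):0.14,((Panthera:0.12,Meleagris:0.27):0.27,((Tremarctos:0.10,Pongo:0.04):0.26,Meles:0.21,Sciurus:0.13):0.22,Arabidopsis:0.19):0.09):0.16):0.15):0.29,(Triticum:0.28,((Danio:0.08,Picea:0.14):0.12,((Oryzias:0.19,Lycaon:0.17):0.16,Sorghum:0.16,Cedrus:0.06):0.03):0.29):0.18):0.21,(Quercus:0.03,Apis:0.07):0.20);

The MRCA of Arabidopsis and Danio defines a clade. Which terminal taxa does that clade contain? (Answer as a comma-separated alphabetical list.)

Tracing Arabidopsis: it sits inside ((Panthera,Meleagris),((Tremarctos,Pongo),Meles,Sciurus),Arabidopsis).
Tracing Danio: it sits inside (Danio,Picea).
The smallest clade enclosing both is ((((Carpinus,Triturus),Puma),((Gasterosteus,Vulpes),(((Gulo,Colobus,Salmonella),Culex),((Panthera,Meleagris),((Tremarctos,Pongo),Meles,Sciurus),Arabidopsis)))),(Triticum,((Danio,Picea),((Oryzias,Lycaon),Sorghum,Cedrus)))); the answer is its 23 terminal taxa in alphabetical order.

Arabidopsis, Carpinus, Cedrus, Colobus, Culex, Danio, Gasterosteus, Gulo, Lycaon, Meleagris, Meles, Oryzias, Panthera, Picea, Pongo, Puma, Salmonella, Sciurus, Sorghum, Tremarctos, Triticum, Triturus, Vulpes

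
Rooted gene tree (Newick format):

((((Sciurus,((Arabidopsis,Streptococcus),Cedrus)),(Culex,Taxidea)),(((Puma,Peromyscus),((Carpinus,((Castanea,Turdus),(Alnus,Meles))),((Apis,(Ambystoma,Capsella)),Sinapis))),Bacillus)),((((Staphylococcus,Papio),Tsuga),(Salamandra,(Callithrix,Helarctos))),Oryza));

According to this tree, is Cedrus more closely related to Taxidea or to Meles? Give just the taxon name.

The MRCA of Cedrus and Taxidea subtends ((Sciurus,((Arabidopsis,Streptococcus),Cedrus)),(Culex,Taxidea)) (6 taxa).
The MRCA of Cedrus and Meles subtends (((Sciurus,((Arabidopsis,Streptococcus),Cedrus)),(Culex,Taxidea)),(((Puma,Peromyscus),((Carpinus,((Castanea,Turdus),(Alnus,Meles))),((Apis,(Ambystoma,Capsella)),Sinapis))),Bacillus)) (18 taxa).
The first is nested inside the second, so Cedrus shares a more recent common ancestor with Taxidea.

Taxidea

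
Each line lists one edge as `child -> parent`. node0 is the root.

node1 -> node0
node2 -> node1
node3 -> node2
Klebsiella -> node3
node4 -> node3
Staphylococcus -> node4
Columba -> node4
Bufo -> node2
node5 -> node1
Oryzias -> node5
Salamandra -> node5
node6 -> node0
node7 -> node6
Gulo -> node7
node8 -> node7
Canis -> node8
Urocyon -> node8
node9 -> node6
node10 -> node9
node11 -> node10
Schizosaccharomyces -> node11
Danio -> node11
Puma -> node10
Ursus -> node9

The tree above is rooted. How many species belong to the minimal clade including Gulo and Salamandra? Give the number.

13

The MRCA of Gulo and Salamandra is the root, so the clade is the entire tree.
That clade contains 13 terminal taxa: Bufo, Canis, Columba, Danio, Gulo, Klebsiella, Oryzias, Puma, Salamandra, Schizosaccharomyces, Staphylococcus, Urocyon, Ursus.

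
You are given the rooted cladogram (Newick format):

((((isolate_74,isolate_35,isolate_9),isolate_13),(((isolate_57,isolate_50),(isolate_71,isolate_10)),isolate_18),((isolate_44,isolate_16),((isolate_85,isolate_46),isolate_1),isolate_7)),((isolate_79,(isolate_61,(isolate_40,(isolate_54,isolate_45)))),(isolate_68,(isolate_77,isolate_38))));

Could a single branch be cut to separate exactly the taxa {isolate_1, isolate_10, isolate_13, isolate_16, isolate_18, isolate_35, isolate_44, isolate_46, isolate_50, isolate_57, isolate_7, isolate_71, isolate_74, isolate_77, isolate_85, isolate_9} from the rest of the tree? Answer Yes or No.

The MRCA of the listed taxa is the root, so the smallest clade containing them is the whole tree.
That clade also contains isolate_38, isolate_40, isolate_45, isolate_54, isolate_61, isolate_68, isolate_79, which are not in the proposed group, so the group is not monophyletic.

No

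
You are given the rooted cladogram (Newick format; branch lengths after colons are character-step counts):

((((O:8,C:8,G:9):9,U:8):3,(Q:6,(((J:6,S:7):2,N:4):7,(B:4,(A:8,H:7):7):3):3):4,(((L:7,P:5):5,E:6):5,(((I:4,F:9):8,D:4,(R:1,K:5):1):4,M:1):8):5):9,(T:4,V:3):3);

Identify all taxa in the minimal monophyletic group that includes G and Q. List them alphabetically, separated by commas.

A, B, C, D, E, F, G, H, I, J, K, L, M, N, O, P, Q, R, S, U

Tracing G: it sits inside (O,C,G).
Tracing Q: it sits inside (Q,(((J,S),N),(B,(A,H)))).
The smallest clade enclosing both is (((O,C,G),U),(Q,(((J,S),N),(B,(A,H)))),(((L,P),E),(((I,F),D,(R,K)),M))); the answer is its 20 terminal taxa in alphabetical order.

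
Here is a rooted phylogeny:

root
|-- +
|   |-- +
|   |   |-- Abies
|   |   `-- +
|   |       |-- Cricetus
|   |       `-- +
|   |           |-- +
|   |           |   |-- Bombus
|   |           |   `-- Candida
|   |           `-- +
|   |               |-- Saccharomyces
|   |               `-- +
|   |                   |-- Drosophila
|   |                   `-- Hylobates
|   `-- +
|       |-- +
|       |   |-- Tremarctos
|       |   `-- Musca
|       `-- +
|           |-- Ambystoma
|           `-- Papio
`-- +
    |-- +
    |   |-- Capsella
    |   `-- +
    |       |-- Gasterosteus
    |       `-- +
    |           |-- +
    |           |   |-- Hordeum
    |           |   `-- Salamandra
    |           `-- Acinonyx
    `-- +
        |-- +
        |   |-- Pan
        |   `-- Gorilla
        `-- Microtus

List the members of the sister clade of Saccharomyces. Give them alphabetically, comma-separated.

Drosophila, Hylobates

Saccharomyces attaches to the tree at the node subtending (Saccharomyces,(Drosophila,Hylobates)).
The other lineage descending from that same node — the sister group — is (Drosophila,Hylobates); its 2 tips in alphabetical order are the answer.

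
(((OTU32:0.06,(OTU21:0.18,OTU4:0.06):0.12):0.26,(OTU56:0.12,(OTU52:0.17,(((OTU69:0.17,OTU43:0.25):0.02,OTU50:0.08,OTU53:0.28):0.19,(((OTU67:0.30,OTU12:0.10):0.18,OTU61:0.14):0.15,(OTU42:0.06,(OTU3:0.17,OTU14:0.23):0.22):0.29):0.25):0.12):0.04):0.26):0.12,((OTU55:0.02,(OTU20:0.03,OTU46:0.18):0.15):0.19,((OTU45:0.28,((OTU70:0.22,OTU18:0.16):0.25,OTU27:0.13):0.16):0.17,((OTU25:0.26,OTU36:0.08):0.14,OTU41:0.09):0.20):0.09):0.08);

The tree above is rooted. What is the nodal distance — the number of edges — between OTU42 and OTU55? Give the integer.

10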